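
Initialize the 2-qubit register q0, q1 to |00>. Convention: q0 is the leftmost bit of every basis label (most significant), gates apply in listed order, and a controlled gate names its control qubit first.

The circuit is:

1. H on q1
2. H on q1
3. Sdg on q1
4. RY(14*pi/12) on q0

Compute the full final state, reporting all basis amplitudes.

After the circuit, the state carries amplitude -sqrt(6)/4 + sqrt(2)/4 on |00>, 0 on |01>, sqrt(2)/4 + sqrt(6)/4 on |10>, 0 on |11>. Key observation: steps 1-2 multiply out to the identity, so the circuit reduces to the remaining gates.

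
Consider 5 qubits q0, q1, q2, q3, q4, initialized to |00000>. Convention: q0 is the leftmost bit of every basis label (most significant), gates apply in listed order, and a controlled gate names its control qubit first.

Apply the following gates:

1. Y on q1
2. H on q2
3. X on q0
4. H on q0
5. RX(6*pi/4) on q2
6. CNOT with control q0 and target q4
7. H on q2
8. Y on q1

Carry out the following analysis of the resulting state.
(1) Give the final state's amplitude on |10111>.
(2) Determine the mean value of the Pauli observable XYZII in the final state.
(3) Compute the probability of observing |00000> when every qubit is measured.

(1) The amplitude on |10111> is 0.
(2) In the final state, XYZII has expectation 0.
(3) The probability of measuring |00000> is 1/2.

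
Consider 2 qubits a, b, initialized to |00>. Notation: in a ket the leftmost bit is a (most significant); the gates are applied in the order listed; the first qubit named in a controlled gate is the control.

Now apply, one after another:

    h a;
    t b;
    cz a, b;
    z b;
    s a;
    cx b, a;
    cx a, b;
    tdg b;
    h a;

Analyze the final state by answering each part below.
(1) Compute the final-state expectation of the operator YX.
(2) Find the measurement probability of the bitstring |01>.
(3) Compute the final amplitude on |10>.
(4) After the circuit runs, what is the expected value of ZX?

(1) The expectation value of YX is -sqrt(2)/2.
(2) Outcome |01> occurs with probability 1/4.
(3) The amplitude on |10> is 1/2.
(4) The observable ZX averages to sqrt(2)/2.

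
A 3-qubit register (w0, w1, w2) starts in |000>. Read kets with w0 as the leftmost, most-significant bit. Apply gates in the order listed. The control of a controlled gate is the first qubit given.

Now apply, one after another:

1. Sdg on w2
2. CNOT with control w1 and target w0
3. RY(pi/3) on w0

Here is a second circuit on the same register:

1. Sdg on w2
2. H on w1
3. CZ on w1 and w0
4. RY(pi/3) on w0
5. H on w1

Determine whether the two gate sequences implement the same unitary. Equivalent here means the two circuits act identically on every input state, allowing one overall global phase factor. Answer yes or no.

No: there is an input state on which the two circuits produce genuinely different outputs (not merely differing by a phase).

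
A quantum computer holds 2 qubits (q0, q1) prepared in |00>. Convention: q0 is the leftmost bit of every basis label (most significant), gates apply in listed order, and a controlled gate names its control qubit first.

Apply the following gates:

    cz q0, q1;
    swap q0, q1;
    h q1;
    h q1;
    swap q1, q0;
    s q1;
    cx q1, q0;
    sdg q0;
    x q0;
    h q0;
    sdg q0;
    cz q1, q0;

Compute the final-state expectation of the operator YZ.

In the final state, YZ has expectation 1.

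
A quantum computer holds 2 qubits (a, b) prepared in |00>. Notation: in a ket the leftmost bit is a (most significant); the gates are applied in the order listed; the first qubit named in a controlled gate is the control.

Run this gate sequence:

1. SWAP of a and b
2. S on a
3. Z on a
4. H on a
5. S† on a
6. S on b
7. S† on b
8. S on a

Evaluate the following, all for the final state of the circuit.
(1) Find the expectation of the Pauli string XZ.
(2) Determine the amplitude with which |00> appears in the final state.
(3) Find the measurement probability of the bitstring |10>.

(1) In the final state, XZ has expectation 1. Key observation: gates 5-8 undo each other exactly, leaving only the rest of the circuit to track.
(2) |00> carries amplitude sqrt(2)/2 in the final state.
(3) The probability of measuring |10> is 1/2.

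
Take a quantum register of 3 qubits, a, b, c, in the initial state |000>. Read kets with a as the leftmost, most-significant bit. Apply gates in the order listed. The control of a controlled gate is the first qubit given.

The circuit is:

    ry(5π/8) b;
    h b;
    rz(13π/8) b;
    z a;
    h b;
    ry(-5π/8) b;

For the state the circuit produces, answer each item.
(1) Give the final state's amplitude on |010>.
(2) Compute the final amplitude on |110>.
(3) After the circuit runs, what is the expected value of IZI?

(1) |010> carries amplitude (1 + exp(5*I*pi/8))*sqrt(2 - sqrt(2))*exp(3*I*pi/16)/4 in the final state.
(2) The amplitude on |110> is 0.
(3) In the final state, IZI has expectation -sqrt(4 - 2*sqrt(2))/8 + sqrt(2 - sqrt(2))/4 + sqrt(2)/4 + 1/2.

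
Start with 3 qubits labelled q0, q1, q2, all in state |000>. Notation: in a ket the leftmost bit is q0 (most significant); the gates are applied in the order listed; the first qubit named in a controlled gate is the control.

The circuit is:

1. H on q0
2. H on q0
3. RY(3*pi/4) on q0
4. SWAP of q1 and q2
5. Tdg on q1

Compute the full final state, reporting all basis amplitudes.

The resulting statevector has amplitude sqrt(2 - sqrt(2))/2 on |000>, sqrt(sqrt(2) + 2)/2 on |100>, and 0 on every other basis state. Key observation: the block from step 1 through step 2 cancels to the identity and can be dropped.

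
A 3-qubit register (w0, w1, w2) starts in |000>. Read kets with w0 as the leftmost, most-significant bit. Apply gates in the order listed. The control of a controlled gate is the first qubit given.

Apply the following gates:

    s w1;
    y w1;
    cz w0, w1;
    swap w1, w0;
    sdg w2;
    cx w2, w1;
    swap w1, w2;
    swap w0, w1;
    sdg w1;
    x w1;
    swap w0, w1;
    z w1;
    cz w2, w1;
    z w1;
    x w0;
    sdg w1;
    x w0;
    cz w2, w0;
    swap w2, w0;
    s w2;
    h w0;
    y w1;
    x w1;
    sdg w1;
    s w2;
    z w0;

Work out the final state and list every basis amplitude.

The final amplitudes are sqrt(2)*I/2 on |000>, -sqrt(2)*I/2 on |100>, and 0 on every other basis state.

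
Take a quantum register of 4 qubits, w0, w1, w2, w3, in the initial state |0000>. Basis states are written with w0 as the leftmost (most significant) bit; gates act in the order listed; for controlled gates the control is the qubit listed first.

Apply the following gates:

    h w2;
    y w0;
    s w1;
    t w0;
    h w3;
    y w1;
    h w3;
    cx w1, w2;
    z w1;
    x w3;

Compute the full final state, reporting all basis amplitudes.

The resulting statevector has amplitude sqrt(2)*exp(I*pi/4)/2 on |1101>, sqrt(2)*exp(I*pi/4)/2 on |1111>, and 0 on every other basis state.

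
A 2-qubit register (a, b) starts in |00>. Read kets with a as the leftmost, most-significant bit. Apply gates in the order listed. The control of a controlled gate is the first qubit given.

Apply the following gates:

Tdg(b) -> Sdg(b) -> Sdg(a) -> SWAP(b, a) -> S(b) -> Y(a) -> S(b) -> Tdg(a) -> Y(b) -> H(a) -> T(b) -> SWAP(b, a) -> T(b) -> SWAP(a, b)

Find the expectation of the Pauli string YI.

In the final state, YI has expectation -sqrt(2)/2.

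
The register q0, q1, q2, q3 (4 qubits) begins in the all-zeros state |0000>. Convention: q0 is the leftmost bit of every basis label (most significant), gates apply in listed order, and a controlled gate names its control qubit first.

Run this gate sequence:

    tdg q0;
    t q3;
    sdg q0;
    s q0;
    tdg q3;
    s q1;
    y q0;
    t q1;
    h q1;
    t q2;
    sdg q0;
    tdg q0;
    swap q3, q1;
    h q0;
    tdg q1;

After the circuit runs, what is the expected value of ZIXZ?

The observable ZIXZ averages to 0. Key observation: the block from step 2 through step 5 cancels to the identity and can be dropped.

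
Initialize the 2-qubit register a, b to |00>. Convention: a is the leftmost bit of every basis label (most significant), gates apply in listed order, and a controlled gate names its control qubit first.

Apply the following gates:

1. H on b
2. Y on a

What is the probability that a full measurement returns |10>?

Outcome |10> occurs with probability 1/2.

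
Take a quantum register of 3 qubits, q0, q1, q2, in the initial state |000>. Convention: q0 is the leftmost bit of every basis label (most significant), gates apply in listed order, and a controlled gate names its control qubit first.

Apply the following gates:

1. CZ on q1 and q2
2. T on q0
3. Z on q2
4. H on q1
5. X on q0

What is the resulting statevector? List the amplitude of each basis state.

The final amplitudes are sqrt(2)/2 on |100>, sqrt(2)/2 on |110>, and 0 on every other basis state.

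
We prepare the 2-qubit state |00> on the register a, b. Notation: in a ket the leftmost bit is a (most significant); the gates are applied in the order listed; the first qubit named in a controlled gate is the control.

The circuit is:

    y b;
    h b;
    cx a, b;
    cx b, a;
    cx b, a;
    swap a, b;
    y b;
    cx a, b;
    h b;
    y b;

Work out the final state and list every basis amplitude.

After the circuit, the state carries amplitude -I/2 on |00>, -I/2 on |01>, -I/2 on |10>, I/2 on |11>.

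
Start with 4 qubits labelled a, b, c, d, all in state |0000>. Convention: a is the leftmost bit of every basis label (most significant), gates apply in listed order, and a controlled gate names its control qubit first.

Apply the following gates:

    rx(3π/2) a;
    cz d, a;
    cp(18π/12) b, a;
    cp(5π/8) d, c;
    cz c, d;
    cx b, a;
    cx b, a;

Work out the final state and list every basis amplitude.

After the circuit, the state carries amplitude -sqrt(2)/2 on |0000>, -sqrt(2)*I/2 on |1000>, and 0 on every other basis state.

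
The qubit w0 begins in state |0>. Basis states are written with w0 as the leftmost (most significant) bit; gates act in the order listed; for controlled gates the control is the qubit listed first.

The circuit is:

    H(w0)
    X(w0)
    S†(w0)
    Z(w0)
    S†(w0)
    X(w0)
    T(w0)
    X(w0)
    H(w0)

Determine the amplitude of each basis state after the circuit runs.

The resulting statevector has amplitude 1/2 + exp(I*pi/4)/2 on |0>, -1/2 + exp(I*pi/4)/2 on |1>.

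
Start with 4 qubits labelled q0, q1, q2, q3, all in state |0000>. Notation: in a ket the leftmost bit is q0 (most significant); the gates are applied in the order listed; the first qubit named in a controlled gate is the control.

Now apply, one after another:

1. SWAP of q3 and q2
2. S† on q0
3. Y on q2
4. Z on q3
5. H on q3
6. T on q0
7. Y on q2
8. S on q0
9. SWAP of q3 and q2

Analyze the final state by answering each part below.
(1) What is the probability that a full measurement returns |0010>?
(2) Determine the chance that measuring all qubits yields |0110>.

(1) A full measurement returns |0010> with probability 1/2.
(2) A full measurement returns |0110> with probability 0.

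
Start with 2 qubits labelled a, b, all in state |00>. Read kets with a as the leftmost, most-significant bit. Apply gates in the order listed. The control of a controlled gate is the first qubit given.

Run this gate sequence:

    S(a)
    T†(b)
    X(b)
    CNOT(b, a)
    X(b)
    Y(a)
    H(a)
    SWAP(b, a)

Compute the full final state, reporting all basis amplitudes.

After the circuit, the state carries amplitude -sqrt(2)*I/2 on |00>, -sqrt(2)*I/2 on |01>, 0 on |10>, 0 on |11>.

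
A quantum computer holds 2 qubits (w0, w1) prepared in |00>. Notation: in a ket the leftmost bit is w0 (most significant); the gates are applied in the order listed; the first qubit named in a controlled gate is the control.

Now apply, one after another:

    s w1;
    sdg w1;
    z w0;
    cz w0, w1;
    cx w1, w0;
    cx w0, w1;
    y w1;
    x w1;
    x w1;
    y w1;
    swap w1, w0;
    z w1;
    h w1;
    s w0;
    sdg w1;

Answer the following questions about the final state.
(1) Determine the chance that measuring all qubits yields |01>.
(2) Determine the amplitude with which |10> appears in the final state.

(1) Outcome |01> occurs with probability 1/2. Key observation: gates 7-10 undo each other exactly, leaving only the rest of the circuit to track.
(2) The amplitude on |10> is 0.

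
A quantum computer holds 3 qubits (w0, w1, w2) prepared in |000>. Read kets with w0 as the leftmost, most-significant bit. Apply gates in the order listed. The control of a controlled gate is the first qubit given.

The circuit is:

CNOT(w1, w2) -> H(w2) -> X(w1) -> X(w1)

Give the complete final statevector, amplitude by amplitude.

The resulting statevector has amplitude sqrt(2)/2 on |000>, sqrt(2)/2 on |001>, and 0 on every other basis state. Key observation: the block from step 3 through step 4 cancels to the identity and can be dropped.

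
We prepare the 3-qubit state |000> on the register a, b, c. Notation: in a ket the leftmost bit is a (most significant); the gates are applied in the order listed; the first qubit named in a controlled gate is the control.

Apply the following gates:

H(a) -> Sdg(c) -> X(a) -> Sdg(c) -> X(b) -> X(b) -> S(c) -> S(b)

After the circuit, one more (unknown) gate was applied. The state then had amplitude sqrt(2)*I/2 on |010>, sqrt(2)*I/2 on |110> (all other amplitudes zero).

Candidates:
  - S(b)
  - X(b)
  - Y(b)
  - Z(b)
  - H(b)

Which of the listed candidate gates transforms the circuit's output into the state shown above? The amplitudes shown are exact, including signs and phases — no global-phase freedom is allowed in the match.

The applied gate was Y(b). Key observation: the block from step 4 through step 7 cancels to the identity and can be dropped.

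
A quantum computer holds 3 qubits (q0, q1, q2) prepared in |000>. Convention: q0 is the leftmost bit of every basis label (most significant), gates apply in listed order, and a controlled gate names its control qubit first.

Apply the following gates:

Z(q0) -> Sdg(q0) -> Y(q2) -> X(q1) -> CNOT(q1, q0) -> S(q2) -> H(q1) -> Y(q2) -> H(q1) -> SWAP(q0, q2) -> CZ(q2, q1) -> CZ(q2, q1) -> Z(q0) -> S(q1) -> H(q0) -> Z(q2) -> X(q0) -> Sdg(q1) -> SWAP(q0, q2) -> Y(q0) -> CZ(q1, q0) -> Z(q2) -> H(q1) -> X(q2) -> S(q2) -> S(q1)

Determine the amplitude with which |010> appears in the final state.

|010> carries amplitude -I/2 in the final state.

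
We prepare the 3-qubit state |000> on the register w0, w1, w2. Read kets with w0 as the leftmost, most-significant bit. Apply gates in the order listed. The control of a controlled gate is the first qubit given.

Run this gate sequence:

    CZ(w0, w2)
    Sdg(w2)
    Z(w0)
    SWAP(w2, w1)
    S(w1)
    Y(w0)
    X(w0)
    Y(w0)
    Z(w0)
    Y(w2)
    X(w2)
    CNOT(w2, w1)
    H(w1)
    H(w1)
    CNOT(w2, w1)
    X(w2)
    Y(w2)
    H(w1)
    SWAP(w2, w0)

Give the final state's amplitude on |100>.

|100> carries amplitude 0 in the final state. Key observation: gates 10-17 undo each other exactly, leaving only the rest of the circuit to track.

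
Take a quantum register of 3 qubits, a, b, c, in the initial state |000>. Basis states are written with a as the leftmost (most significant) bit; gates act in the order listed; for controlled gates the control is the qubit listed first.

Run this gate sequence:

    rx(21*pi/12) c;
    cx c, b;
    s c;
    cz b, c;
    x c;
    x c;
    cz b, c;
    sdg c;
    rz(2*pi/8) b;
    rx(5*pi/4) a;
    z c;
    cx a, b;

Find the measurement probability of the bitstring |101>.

A full measurement returns |101> with probability 1/8. Key observation: steps 3-8 multiply out to the identity, so the circuit reduces to the remaining gates.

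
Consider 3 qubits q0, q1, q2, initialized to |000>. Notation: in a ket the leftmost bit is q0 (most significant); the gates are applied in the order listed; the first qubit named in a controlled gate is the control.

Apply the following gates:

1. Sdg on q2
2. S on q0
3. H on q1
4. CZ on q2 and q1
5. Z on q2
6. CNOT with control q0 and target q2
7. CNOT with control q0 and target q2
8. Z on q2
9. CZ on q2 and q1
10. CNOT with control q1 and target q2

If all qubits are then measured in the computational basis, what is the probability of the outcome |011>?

The probability of measuring |011> is 1/2.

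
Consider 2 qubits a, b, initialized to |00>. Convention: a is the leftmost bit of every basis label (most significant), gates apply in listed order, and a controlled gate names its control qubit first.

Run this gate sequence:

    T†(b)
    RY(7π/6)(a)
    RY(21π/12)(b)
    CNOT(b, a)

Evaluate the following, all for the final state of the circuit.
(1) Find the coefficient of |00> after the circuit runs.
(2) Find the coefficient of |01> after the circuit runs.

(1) The amplitude on |00> is (-sqrt(2) + sqrt(6))*sqrt(sqrt(2) + 2)/8.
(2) The final state's coefficient on |01> equals sqrt(2 - sqrt(2))*(sqrt(2) + sqrt(6))/8.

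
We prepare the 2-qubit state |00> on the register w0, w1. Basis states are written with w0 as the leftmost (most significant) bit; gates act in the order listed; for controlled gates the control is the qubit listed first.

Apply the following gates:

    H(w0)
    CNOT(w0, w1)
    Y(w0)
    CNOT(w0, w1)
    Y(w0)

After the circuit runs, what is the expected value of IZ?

The expectation value of IZ is -1.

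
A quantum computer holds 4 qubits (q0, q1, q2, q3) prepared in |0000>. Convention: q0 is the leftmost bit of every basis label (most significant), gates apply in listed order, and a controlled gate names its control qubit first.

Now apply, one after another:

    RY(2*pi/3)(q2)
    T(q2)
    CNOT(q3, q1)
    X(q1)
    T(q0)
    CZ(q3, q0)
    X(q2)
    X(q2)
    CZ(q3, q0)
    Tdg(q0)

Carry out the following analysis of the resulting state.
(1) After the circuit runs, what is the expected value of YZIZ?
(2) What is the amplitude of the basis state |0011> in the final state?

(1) The expectation value of YZIZ is 0. Key observation: gates 5-10 undo each other exactly, leaving only the rest of the circuit to track.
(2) The amplitude on |0011> is 0.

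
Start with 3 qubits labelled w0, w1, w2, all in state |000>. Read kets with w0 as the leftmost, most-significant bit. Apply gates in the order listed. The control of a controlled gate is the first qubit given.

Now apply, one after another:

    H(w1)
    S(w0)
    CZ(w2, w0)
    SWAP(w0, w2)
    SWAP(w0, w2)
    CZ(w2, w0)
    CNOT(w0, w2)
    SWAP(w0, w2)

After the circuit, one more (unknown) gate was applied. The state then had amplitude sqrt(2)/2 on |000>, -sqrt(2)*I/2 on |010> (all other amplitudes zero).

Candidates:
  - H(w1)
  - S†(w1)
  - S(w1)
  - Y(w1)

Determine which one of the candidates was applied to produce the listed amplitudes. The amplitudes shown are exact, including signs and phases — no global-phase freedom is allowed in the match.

It was S†(w1) that produced the state shown. Key observation: steps 3-6 multiply out to the identity, so the circuit reduces to the remaining gates.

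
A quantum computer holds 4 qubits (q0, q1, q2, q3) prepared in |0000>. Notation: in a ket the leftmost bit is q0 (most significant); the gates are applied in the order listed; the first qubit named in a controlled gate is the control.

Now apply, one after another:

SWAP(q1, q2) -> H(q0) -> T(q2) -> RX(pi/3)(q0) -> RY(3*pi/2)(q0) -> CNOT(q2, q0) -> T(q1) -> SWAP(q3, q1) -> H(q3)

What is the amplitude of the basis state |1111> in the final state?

The amplitude on |1111> is 0.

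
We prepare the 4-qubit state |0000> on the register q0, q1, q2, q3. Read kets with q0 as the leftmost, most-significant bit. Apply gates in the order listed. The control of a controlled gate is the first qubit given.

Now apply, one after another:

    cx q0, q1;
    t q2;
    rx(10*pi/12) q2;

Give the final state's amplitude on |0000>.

The amplitude on |0000> is -sqrt(2)/4 + sqrt(6)/4.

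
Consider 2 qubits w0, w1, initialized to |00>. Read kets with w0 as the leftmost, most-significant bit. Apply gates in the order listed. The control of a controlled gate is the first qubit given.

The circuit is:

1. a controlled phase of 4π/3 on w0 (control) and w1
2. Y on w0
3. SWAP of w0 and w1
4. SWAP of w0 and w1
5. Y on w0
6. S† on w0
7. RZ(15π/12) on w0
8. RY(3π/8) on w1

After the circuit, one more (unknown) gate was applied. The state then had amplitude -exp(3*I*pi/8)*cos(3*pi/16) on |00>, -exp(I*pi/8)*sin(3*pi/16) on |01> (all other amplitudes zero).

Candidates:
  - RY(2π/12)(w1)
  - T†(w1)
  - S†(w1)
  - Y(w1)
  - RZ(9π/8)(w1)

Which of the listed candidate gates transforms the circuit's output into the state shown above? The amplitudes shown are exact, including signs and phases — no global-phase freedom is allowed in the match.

It was T†(w1) that produced the state shown. Key observation: steps 2-5 multiply out to the identity, so the circuit reduces to the remaining gates.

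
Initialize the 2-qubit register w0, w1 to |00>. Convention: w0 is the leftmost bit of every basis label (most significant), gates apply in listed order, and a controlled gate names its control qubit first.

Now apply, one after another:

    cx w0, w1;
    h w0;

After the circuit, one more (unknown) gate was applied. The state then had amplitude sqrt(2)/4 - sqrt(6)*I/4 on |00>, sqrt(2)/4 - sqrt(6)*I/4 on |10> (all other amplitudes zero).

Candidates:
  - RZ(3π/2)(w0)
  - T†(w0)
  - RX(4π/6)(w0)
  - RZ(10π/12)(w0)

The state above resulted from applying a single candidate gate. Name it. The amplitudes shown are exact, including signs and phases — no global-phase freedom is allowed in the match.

The unique candidate consistent with the amplitudes is RX(4π/6)(w0).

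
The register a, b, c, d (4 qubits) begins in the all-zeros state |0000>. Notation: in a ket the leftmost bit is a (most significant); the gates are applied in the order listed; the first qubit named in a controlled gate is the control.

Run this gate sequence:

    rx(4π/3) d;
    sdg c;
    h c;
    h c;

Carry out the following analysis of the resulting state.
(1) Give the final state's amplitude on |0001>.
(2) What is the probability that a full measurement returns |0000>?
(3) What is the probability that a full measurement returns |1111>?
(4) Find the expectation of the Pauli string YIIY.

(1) The amplitude on |0001> is -sqrt(3)*I/2. Key observation: the block from step 3 through step 4 cancels to the identity and can be dropped.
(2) The probability of measuring |0000> is 1/4.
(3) Outcome |1111> occurs with probability 0.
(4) In the final state, YIIY has expectation 0.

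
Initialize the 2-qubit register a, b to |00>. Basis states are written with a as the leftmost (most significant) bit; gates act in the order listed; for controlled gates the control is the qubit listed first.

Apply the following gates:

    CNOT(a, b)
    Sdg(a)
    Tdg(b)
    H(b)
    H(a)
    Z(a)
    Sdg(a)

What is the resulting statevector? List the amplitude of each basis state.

After the circuit, the state carries amplitude 1/2 on |00>, 1/2 on |01>, I/2 on |10>, I/2 on |11>.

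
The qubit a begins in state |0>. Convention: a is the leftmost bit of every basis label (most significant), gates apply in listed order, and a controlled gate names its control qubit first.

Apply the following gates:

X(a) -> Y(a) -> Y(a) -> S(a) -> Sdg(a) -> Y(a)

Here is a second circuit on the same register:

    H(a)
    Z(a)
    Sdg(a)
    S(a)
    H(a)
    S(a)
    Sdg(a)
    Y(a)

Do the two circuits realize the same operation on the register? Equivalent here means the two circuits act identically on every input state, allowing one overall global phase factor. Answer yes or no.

Yes — the two circuits implement the same unitary up to a global phase.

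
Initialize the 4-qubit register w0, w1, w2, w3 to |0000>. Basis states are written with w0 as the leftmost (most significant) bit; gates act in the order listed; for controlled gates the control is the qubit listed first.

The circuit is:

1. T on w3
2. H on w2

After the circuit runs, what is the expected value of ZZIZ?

In the final state, ZZIZ has expectation 1.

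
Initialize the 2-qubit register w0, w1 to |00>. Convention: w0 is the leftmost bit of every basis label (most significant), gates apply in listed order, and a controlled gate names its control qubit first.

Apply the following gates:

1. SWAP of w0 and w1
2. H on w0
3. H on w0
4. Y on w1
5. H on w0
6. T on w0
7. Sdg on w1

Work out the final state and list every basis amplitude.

The final amplitudes are 0 on |00>, sqrt(2)/2 on |01>, 0 on |10>, sqrt(2)*exp(I*pi/4)/2 on |11>. Key observation: gates 2-3 undo each other exactly, leaving only the rest of the circuit to track.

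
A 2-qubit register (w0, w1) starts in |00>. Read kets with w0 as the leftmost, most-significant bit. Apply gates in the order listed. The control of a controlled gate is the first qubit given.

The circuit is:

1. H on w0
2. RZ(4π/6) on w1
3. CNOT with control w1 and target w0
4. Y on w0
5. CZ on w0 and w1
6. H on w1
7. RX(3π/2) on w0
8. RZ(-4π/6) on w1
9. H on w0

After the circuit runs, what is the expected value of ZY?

The observable ZY averages to sqrt(3)/2.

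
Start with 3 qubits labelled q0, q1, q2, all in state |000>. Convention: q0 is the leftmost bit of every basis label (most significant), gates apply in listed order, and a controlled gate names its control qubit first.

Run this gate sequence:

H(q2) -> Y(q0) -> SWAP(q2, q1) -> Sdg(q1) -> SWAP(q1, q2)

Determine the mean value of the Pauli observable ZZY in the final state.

The observable ZZY averages to 1.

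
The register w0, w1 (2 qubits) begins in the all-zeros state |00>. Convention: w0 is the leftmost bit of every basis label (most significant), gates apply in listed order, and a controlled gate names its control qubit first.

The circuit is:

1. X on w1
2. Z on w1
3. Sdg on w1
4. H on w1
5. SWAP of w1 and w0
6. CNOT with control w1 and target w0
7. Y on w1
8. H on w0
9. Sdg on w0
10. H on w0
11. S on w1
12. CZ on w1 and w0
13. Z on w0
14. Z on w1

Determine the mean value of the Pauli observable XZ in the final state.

The observable XZ averages to 1.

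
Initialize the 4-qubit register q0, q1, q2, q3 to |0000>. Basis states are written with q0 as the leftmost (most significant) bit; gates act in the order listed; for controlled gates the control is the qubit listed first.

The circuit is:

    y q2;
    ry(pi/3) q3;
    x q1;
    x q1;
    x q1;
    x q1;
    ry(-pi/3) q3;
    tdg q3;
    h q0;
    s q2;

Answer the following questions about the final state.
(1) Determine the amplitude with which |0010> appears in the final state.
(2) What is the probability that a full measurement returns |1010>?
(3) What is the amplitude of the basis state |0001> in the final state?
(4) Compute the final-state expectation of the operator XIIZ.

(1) |0010> carries amplitude -sqrt(2)/2 in the final state. Key observation: gates 2-7 undo each other exactly, leaving only the rest of the circuit to track.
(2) Outcome |1010> occurs with probability 1/2.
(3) The final state's coefficient on |0001> equals 0.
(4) The observable XIIZ averages to 1.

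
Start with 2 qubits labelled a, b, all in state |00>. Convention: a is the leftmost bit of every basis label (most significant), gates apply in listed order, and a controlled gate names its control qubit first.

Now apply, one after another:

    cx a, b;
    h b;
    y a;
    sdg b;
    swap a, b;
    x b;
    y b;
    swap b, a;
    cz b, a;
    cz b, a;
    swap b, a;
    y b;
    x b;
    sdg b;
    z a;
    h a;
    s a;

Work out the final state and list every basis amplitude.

The resulting statevector has amplitude 0 on |00>, 1/2 + I/2 on |01>, 0 on |10>, 1/2 + I/2 on |11>.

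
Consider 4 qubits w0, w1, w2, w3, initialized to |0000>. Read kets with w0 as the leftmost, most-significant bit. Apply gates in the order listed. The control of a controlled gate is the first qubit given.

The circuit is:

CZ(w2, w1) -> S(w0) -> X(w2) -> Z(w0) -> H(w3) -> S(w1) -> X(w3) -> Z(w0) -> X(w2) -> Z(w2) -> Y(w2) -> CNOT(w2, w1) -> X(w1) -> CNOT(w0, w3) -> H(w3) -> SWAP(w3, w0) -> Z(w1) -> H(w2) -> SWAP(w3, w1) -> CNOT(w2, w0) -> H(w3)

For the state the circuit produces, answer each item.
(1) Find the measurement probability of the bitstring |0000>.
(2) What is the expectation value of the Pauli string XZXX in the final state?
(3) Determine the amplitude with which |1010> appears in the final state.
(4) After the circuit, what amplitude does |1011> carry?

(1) The probability of measuring |0000> is 1/4.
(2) The expectation value of XZXX is -1.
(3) The amplitude on |1010> is -I/2.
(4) The final state's coefficient on |1011> equals -I/2.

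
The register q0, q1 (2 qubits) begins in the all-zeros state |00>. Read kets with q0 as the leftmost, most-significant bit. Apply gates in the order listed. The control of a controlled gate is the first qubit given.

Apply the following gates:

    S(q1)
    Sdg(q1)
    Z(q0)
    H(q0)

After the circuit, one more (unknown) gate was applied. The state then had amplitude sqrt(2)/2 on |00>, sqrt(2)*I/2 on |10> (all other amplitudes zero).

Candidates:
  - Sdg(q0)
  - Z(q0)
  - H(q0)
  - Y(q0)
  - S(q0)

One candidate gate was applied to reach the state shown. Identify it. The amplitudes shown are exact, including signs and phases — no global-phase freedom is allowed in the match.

It was S(q0) that produced the state shown. Key observation: gates 1-2 undo each other exactly, leaving only the rest of the circuit to track.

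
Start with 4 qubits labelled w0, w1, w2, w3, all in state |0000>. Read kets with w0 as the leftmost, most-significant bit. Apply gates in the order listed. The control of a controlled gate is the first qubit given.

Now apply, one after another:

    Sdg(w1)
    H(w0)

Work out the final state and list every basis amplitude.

The resulting statevector has amplitude sqrt(2)/2 on |0000>, sqrt(2)/2 on |1000>, and 0 on every other basis state.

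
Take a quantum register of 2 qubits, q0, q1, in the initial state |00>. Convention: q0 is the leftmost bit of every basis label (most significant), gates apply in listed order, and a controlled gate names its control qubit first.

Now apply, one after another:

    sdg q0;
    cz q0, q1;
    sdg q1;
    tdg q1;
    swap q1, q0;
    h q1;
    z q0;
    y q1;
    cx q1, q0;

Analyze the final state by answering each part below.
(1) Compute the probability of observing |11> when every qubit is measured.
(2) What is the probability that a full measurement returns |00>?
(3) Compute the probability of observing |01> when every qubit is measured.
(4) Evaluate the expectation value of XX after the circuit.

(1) The probability of measuring |11> is 1/2.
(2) A full measurement returns |00> with probability 1/2.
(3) Outcome |01> occurs with probability 0.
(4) The expectation value of XX is -1.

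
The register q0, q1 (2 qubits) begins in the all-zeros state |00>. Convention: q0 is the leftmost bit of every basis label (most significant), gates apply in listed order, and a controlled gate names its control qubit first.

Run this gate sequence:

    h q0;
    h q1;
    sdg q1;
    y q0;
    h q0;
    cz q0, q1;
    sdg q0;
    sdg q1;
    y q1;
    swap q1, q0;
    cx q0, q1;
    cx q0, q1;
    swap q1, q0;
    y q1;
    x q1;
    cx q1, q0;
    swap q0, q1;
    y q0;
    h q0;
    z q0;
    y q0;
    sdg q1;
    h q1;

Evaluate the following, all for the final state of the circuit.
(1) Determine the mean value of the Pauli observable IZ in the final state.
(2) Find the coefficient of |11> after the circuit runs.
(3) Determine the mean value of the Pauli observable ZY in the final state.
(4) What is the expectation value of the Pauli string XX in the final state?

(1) The observable IZ averages to 0.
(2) The amplitude on |11> is sqrt(2)*(-1 + I)/4.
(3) The expectation value of ZY is 1.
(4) In the final state, XX has expectation 1.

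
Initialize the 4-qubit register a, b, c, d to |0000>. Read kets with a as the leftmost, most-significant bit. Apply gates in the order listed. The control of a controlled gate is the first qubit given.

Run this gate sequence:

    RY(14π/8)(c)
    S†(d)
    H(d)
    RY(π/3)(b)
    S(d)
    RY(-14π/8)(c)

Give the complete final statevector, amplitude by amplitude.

After the circuit, the state carries amplitude sqrt(6)/4 on |0000>, sqrt(6)*I/4 on |0001>, sqrt(2)/4 on |0100>, sqrt(2)*I/4 on |0101>, and 0 on every other basis state.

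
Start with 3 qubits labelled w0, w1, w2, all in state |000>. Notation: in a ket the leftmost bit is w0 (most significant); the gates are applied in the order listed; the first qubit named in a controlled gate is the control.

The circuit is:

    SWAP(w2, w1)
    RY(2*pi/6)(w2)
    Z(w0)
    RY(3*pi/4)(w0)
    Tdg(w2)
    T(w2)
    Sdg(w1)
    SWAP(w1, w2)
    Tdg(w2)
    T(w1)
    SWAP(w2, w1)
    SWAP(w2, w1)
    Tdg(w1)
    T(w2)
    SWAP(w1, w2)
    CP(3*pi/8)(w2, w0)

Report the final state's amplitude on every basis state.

The final amplitudes are sqrt(6 - 3*sqrt(2))/4 on |000>, sqrt(2 - sqrt(2))/4 on |001>, 0 on |010>, 0 on |011>, sqrt(3*sqrt(2) + 6)/4 on |100>, sqrt(sqrt(2) + 2)*exp(3*I*pi/8)/4 on |101>, 0 on |110>, 0 on |111>. Key observation: the block from step 8 through step 15 cancels to the identity and can be dropped.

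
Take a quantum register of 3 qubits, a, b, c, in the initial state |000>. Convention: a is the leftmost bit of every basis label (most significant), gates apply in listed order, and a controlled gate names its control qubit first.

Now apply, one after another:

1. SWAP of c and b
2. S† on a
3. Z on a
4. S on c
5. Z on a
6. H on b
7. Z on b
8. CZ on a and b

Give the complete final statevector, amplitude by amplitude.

After the circuit, the state carries amplitude sqrt(2)/2 on |000>, -sqrt(2)/2 on |010>, and 0 on every other basis state.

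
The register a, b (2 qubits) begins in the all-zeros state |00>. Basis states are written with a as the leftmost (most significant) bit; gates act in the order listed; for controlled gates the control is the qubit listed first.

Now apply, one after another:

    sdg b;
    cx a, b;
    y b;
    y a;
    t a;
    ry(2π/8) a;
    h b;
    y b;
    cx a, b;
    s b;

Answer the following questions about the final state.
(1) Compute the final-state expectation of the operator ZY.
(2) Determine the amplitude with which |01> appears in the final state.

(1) The expectation value of ZY is -sqrt(2)/2.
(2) The amplitude on |01> is -sqrt(4 - 2*sqrt(2))*exp(I*pi/4)/4.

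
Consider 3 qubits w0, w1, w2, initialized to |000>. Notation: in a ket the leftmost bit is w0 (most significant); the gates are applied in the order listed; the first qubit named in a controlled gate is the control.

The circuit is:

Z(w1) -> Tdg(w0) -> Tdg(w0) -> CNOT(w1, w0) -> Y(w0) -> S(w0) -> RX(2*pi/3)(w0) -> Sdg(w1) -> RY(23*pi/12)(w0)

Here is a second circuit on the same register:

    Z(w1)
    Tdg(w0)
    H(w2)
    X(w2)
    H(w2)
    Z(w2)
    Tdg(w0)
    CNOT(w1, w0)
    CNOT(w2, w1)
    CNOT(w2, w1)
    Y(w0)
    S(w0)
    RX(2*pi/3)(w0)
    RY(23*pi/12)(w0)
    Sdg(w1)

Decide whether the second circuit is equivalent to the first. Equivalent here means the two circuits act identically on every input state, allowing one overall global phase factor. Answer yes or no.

Yes, they are equivalent — the unitaries differ by at most a global phase.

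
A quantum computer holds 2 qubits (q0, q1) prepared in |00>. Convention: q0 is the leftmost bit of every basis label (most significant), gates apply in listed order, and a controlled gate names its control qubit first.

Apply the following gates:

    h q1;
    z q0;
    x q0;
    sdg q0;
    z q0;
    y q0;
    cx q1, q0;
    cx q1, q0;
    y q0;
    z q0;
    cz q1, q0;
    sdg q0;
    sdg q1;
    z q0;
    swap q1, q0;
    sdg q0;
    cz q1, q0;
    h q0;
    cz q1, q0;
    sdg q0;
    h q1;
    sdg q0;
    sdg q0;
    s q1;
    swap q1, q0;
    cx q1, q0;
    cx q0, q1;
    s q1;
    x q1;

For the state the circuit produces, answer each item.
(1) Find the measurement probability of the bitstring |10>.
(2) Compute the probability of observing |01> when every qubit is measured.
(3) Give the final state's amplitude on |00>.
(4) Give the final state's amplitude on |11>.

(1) The probability of measuring |10> is 0.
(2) Outcome |01> occurs with probability 0.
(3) The amplitude on |00> is -sqrt(2)*I/2.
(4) The amplitude on |11> is -sqrt(2)*I/2.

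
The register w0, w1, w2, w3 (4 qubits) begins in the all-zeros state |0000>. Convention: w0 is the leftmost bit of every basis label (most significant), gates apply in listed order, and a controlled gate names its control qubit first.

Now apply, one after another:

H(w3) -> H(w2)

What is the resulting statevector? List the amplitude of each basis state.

The final amplitudes are 1/2 on |0000>, 1/2 on |0001>, 1/2 on |0010>, 1/2 on |0011>, and 0 on every other basis state.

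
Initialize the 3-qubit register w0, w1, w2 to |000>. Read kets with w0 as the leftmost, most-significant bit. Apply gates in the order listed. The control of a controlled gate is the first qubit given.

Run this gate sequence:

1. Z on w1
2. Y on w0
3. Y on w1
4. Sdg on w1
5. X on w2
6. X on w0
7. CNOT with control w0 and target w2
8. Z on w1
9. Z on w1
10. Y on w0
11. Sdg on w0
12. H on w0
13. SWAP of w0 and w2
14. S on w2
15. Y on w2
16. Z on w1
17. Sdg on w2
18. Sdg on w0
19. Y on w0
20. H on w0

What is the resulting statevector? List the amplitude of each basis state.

The final amplitudes are 0 on |000>, 0 on |001>, -I/2 on |010>, I/2 on |011>, 0 on |100>, 0 on |101>, -I/2 on |110>, I/2 on |111>.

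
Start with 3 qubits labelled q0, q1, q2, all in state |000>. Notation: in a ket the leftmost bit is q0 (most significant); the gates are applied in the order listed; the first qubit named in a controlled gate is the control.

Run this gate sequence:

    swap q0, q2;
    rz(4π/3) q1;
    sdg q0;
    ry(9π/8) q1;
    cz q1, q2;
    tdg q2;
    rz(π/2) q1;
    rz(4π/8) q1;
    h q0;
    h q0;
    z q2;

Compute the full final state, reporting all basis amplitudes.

The resulting statevector has amplitude -exp(5*I*pi/6)*sin(pi/16) on |000>, -exp(5*I*pi/6)*cos(pi/16) on |010>, and 0 on every other basis state.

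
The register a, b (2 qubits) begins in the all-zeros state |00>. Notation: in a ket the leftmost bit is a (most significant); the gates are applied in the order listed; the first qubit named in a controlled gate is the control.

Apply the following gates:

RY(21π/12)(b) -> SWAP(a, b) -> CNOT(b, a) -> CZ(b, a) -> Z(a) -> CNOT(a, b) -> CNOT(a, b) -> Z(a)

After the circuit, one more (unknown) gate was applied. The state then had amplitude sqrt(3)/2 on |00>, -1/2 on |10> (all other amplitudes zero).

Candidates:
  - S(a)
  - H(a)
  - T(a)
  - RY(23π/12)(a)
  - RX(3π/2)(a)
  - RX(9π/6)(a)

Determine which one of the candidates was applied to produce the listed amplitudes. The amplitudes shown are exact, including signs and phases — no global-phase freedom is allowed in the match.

The applied gate was RY(23π/12)(a). Key observation: gates 5-8 undo each other exactly, leaving only the rest of the circuit to track.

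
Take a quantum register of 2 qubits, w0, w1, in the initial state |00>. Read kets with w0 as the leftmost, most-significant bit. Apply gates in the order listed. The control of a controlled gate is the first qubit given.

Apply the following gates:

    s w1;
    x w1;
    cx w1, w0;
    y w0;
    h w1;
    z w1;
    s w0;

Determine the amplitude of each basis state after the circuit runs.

The final amplitudes are -sqrt(2)*I/2 on |00>, -sqrt(2)*I/2 on |01>, 0 on |10>, 0 on |11>.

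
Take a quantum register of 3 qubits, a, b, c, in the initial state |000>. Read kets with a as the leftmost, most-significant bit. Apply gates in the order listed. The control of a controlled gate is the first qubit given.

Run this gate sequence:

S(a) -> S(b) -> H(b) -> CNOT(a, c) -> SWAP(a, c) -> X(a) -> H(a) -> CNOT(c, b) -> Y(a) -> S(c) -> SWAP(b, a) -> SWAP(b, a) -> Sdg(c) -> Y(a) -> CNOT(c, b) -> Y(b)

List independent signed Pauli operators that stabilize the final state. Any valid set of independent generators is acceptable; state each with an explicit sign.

The stabilizer group can be generated by -XII, -IXI, +IIZ, among other valid generating sets. Key observation: gates 8-15 undo each other exactly, leaving only the rest of the circuit to track.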